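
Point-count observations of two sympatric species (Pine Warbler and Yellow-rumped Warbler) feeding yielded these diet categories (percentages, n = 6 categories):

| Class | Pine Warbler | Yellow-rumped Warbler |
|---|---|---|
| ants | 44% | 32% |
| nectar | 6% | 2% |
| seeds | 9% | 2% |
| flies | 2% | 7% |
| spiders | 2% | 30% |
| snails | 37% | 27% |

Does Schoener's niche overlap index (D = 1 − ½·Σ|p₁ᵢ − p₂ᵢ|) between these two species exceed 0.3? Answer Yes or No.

Convert percentages to proportions (divide by 100).
Σ|p₁ᵢ − p₂ᵢ| = 0.12 + 0.04 + 0.07 + 0.05 + 0.28 + 0.10 = 0.66
D = 1 − ½ × 0.66 = 1 − 0.330 = 0.6700
D = 0.6700 > 0.3 → Yes.

Yes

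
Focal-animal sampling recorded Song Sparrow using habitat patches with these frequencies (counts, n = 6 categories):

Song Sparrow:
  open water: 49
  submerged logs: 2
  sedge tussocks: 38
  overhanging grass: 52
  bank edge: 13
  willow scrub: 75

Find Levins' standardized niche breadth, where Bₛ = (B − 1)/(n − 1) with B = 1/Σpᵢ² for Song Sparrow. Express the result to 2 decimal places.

0.65

Proportions for Song Sparrow (n=229): 49/229=0.2140, 2/229=0.0087, 38/229=0.1659, 52/229=0.2271, 13/229=0.0568, 75/229=0.3275
Σpᵢ² = 0.2140² + 0.0087² + 0.1659² + 0.2271² + 0.0568² + 0.3275² = 0.045796 + 0.000076 + 0.027523 + 0.051574 + 0.003226 + 0.107256 = 0.235451
B = 1 / 0.235451 = 4.2472
Bₛ = (B − 1)/(n − 1) = (4.2472 − 1)/(6 − 1) = 3.2472/5 = 0.6494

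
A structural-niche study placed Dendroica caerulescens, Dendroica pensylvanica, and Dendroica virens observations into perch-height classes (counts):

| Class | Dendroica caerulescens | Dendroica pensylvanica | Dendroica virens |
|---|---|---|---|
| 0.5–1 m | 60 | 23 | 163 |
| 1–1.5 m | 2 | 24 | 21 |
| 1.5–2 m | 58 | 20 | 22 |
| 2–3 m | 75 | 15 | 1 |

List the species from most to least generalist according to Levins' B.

Dendroica pensylvanica > Dendroica caerulescens > Dendroica virens

Proportions for Dendroica caerulescens (n=195): 60/195=0.3077, 2/195=0.0103, 58/195=0.2974, 75/195=0.3846
Proportions for Dendroica pensylvanica (n=82): 23/82=0.2805, 24/82=0.2927, 20/82=0.2439, 15/82=0.1829
Proportions for Dendroica virens (n=207): 163/207=0.7874, 21/207=0.1014, 22/207=0.1063, 1/207=0.0048
Σp_caerᵢ² = 0.3077² + 0.0103² + 0.2974² + 0.3846² = 0.094679 + 0.000106 + 0.088447 + 0.147917 = 0.331149
B_caer = 1 / 0.331149 = 3.0198
Σp_pensᵢ² = 0.2805² + 0.2927² + 0.2439² + 0.1829² = 0.078680 + 0.085673 + 0.059487 + 0.033452 = 0.257292
B_pens = 1 / 0.257292 = 3.8866
Σp_vireᵢ² = 0.7874² + 0.1014² + 0.1063² + 0.0048² = 0.619999 + 0.010282 + 0.011300 + 0.000023 = 0.641604
B_vire = 1 / 0.641604 = 1.5586
Ranking by B (broadest → narrowest): Dendroica pensylvanica (3.89) > Dendroica caerulescens (3.02) > Dendroica virens (1.56)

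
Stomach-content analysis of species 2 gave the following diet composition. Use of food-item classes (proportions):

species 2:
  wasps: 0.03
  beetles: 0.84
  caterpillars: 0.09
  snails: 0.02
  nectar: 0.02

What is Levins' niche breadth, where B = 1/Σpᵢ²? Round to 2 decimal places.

1.40

Σpᵢ² = 0.03² + 0.84² + 0.09² + 0.02² + 0.02² = 0.0009 + 0.7056 + 0.0081 + 0.0004 + 0.0004 = 0.7154
B = 1 / 0.7154 = 1.3978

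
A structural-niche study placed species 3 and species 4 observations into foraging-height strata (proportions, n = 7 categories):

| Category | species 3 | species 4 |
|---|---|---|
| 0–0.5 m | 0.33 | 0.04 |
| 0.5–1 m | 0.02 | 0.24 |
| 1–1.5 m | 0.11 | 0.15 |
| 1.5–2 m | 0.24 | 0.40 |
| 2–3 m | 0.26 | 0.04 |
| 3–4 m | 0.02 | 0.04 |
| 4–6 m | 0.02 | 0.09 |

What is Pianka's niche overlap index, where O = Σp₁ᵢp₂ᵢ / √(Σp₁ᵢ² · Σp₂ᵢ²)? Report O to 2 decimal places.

Σ p₁ᵢp₂ᵢ = 0.0132 + 0.0048 + 0.0165 + 0.0960 + 0.0104 + 0.0008 + 0.0018 = 0.1435
Σp_1ᵢ² = 0.33² + 0.02² + 0.11² + 0.24² + 0.26² + 0.02² + 0.02² = 0.1089 + 0.0004 + 0.0121 + 0.0576 + 0.0676 + 0.0004 + 0.0004 = 0.2474
Σp_2ᵢ² = 0.04² + 0.24² + 0.15² + 0.40² + 0.04² + 0.04² + 0.09² = 0.0016 + 0.0576 + 0.0225 + 0.1600 + 0.0016 + 0.0016 + 0.0081 = 0.2530
O = 0.1435 / √(0.2474 × 0.2530) = 0.1435 / 0.25018 = 0.5736

0.57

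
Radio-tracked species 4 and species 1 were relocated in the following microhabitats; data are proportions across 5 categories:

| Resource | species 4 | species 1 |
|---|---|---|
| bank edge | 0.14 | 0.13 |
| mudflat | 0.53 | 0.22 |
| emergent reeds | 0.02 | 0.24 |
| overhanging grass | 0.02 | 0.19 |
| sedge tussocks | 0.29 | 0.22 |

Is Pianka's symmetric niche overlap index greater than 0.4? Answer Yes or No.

Σ p₁ᵢp₂ᵢ = 0.0182 + 0.1166 + 0.0048 + 0.0038 + 0.0638 = 0.2072
Σp_1ᵢ² = 0.14² + 0.53² + 0.02² + 0.02² + 0.29² = 0.0196 + 0.2809 + 0.0004 + 0.0004 + 0.0841 = 0.3854
Σp_2ᵢ² = 0.13² + 0.22² + 0.24² + 0.19² + 0.22² = 0.0169 + 0.0484 + 0.0576 + 0.0361 + 0.0484 = 0.2074
O = 0.2072 / √(0.3854 × 0.2074) = 0.2072 / 0.28272 = 0.7329
O = 0.7329 > 0.4 → Yes.

Yes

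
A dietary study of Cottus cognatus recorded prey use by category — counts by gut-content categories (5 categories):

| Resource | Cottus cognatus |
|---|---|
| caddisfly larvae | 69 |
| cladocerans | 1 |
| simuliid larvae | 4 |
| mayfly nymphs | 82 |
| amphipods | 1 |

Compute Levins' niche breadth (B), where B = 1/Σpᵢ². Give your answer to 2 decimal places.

2.14

Proportions for Cottus cognatus (n=157): 69/157=0.4395, 1/157=0.0064, 4/157=0.0255, 82/157=0.5223, 1/157=0.0064
Σpᵢ² = 0.4395² + 0.0064² + 0.0255² + 0.5223² + 0.0064² = 0.193160 + 0.000041 + 0.000650 + 0.272797 + 0.000041 = 0.466689
B = 1 / 0.466689 = 2.1428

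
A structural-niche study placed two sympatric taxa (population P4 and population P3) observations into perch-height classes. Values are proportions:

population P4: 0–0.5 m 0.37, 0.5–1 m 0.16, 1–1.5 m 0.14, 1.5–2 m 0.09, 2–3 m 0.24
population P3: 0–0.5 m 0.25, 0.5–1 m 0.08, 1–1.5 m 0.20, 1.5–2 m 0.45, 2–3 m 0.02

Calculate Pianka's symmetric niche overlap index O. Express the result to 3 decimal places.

0.643

Σ p₁ᵢp₂ᵢ = 0.0925 + 0.0128 + 0.0280 + 0.0405 + 0.0048 = 0.1786
Σp_1ᵢ² = 0.37² + 0.16² + 0.14² + 0.09² + 0.24² = 0.1369 + 0.0256 + 0.0196 + 0.0081 + 0.0576 = 0.2478
Σp_2ᵢ² = 0.25² + 0.08² + 0.20² + 0.45² + 0.02² = 0.0625 + 0.0064 + 0.0400 + 0.2025 + 0.0004 = 0.3118
O = 0.1786 / √(0.2478 × 0.3118) = 0.1786 / 0.277964 = 0.64253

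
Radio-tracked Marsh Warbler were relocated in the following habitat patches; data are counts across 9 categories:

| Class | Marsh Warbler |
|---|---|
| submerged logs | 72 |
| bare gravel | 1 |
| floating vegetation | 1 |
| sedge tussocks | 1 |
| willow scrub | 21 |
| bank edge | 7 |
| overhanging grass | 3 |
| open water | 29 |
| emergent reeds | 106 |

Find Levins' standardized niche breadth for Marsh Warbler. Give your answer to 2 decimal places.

Proportions for Marsh Warbler (n=241): 72/241=0.2988, 1/241=0.0041, 1/241=0.0041, 1/241=0.0041, 21/241=0.0871, 7/241=0.0290, 3/241=0.0124, 29/241=0.1203, 106/241=0.4398
Σpᵢ² = 0.2988² + 0.0041² + 0.0041² + 0.0041² + 0.0871² + 0.0290² + 0.0124² + 0.1203² + 0.4398² = 0.089281 + 0.000017 + 0.000017 + 0.000017 + 0.007586 + 0.000841 + 0.000154 + 0.014472 + 0.193424 = 0.305809
B = 1 / 0.305809 = 3.2700
Bₛ = (B − 1)/(n − 1) = (3.2700 − 1)/(9 − 1) = 2.2700/8 = 0.2838

0.28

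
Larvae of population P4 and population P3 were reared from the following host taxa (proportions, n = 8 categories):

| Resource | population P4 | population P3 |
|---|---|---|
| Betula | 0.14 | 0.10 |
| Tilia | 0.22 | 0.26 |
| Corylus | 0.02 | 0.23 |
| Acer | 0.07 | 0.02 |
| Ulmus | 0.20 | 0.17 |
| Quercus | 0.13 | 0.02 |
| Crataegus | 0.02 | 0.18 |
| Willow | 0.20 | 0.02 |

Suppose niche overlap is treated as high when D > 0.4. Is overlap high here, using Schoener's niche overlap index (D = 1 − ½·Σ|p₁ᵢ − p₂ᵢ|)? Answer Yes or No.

Yes

Σ|p₁ᵢ − p₂ᵢ| = 0.04 + 0.04 + 0.21 + 0.05 + 0.03 + 0.11 + 0.16 + 0.18 = 0.82
D = 1 − ½ × 0.82 = 1 − 0.410 = 0.5900
D = 0.5900 > 0.4 → Yes.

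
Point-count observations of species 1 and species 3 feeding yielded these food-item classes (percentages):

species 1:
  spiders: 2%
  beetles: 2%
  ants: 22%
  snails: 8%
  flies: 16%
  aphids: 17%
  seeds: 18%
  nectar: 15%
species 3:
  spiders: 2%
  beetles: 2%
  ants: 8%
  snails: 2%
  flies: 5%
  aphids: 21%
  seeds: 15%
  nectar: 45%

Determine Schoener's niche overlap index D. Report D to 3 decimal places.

Convert percentages to proportions (divide by 100).
Σ|p₁ᵢ − p₂ᵢ| = 0.00 + 0.00 + 0.14 + 0.06 + 0.11 + 0.04 + 0.03 + 0.30 = 0.68
D = 1 − ½ × 0.68 = 1 − 0.340 = 0.66000

0.660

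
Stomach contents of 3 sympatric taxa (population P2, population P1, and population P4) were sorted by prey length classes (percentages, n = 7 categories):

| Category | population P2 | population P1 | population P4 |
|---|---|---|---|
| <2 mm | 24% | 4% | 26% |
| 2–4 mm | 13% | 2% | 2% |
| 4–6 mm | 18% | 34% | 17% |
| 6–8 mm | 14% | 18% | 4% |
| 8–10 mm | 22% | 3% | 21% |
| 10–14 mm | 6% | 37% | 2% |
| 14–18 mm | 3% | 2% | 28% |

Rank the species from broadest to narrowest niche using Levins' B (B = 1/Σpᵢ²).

population P2 > population P4 > population P1

Convert percentages to proportions (divide by 100).
Σp_P2ᵢ² = 0.24² + 0.13² + 0.18² + 0.14² + 0.22² + 0.06² + 0.03² = 0.0576 + 0.0169 + 0.0324 + 0.0196 + 0.0484 + 0.0036 + 0.0009 = 0.1794
B_P2 = 1 / 0.1794 = 5.5741
Σp_P1ᵢ² = 0.04² + 0.02² + 0.34² + 0.18² + 0.03² + 0.37² + 0.02² = 0.0016 + 0.0004 + 0.1156 + 0.0324 + 0.0009 + 0.1369 + 0.0004 = 0.2882
B_P1 = 1 / 0.2882 = 3.4698
Σp_P4ᵢ² = 0.26² + 0.02² + 0.17² + 0.04² + 0.21² + 0.02² + 0.28² = 0.0676 + 0.0004 + 0.0289 + 0.0016 + 0.0441 + 0.0004 + 0.0784 = 0.2214
B_P4 = 1 / 0.2214 = 4.5167
Ranking by B (broadest → narrowest): population P2 (5.57) > population P4 (4.52) > population P1 (3.47)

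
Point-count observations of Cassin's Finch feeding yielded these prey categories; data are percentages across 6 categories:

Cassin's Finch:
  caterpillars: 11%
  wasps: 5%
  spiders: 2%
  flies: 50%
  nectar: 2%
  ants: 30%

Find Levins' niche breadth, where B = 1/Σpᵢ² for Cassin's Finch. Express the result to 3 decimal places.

2.814

Convert percentages to proportions (divide by 100).
Σpᵢ² = 0.11² + 0.05² + 0.02² + 0.50² + 0.02² + 0.30² = 0.0121 + 0.0025 + 0.0004 + 0.2500 + 0.0004 + 0.0900 = 0.3554
B = 1 / 0.3554 = 2.81373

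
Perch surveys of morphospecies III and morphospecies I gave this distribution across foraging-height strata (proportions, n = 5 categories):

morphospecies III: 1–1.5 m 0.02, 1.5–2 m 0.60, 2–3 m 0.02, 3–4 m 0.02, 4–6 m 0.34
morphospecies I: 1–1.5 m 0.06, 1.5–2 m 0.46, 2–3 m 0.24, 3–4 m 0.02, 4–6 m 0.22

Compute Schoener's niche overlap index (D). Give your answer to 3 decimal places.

0.740

Σ|p₁ᵢ − p₂ᵢ| = 0.04 + 0.14 + 0.22 + 0.00 + 0.12 = 0.52
D = 1 − ½ × 0.52 = 1 − 0.260 = 0.74000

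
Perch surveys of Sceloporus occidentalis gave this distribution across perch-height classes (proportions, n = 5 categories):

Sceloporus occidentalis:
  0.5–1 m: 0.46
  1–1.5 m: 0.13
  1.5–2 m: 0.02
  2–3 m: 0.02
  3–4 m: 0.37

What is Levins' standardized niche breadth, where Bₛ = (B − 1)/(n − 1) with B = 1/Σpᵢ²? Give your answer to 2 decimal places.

Σpᵢ² = 0.46² + 0.13² + 0.02² + 0.02² + 0.37² = 0.2116 + 0.0169 + 0.0004 + 0.0004 + 0.1369 = 0.3662
B = 1 / 0.3662 = 2.7307
Bₛ = (B − 1)/(n − 1) = (2.7307 − 1)/(5 − 1) = 1.7307/4 = 0.4327

0.43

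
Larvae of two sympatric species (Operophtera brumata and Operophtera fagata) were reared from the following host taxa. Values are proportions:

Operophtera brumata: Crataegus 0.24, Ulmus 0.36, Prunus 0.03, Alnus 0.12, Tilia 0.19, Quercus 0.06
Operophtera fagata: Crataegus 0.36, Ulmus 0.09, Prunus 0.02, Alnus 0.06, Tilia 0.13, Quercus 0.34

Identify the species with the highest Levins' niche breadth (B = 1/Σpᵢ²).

Operophtera brumata

Σp_brumᵢ² = 0.24² + 0.36² + 0.03² + 0.12² + 0.19² + 0.06² = 0.0576 + 0.1296 + 0.0009 + 0.0144 + 0.0361 + 0.0036 = 0.2422
B_brum = 1 / 0.2422 = 4.1288
Σp_fagaᵢ² = 0.36² + 0.09² + 0.02² + 0.06² + 0.13² + 0.34² = 0.1296 + 0.0081 + 0.0004 + 0.0036 + 0.0169 + 0.1156 = 0.2742
B_faga = 1 / 0.2742 = 3.6470
Highest B → broadest niche (most generalist): Operophtera brumata (B = 4.13).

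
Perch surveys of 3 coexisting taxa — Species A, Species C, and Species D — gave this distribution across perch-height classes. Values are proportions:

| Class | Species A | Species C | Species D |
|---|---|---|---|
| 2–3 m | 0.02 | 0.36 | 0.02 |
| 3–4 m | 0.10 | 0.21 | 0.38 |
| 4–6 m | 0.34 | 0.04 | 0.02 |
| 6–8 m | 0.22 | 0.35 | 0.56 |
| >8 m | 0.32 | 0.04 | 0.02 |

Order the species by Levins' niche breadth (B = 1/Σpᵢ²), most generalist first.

Σp_Aᵢ² = 0.02² + 0.10² + 0.34² + 0.22² + 0.32² = 0.0004 + 0.0100 + 0.1156 + 0.0484 + 0.1024 = 0.2768
B_A = 1 / 0.2768 = 3.6127
Σp_Cᵢ² = 0.36² + 0.21² + 0.04² + 0.35² + 0.04² = 0.1296 + 0.0441 + 0.0016 + 0.1225 + 0.0016 = 0.2994
B_C = 1 / 0.2994 = 3.3400
Σp_Dᵢ² = 0.02² + 0.38² + 0.02² + 0.56² + 0.02² = 0.0004 + 0.1444 + 0.0004 + 0.3136 + 0.0004 = 0.4592
B_D = 1 / 0.4592 = 2.1777
Ranking by B (broadest → narrowest): Species A (3.61) > Species C (3.34) > Species D (2.18)

Species A > Species C > Species D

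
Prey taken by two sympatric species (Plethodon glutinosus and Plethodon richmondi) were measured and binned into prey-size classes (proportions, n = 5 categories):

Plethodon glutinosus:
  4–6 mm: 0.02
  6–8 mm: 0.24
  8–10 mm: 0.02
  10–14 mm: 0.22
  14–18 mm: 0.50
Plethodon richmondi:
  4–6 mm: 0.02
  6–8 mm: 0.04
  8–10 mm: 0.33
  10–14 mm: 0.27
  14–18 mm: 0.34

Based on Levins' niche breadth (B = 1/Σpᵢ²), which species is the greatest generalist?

Σp_glutᵢ² = 0.02² + 0.24² + 0.02² + 0.22² + 0.50² = 0.0004 + 0.0576 + 0.0004 + 0.0484 + 0.2500 = 0.3568
B_glut = 1 / 0.3568 = 2.8027
Σp_richᵢ² = 0.02² + 0.04² + 0.33² + 0.27² + 0.34² = 0.0004 + 0.0016 + 0.1089 + 0.0729 + 0.1156 = 0.2994
B_rich = 1 / 0.2994 = 3.3400
Highest B → broadest niche (most generalist): Plethodon richmondi (B = 3.34).

Plethodon richmondi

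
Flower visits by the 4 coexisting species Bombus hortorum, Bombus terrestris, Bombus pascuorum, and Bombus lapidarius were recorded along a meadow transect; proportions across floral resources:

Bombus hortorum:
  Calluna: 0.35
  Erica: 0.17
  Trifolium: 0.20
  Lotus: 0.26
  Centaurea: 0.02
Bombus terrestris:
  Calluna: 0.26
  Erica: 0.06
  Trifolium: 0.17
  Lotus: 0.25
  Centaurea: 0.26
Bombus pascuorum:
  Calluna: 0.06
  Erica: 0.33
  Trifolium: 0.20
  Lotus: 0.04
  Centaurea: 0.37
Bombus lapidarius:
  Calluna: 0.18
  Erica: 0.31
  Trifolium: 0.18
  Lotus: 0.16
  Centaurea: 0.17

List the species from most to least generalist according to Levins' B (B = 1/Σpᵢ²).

Σp_hortᵢ² = 0.35² + 0.17² + 0.20² + 0.26² + 0.02² = 0.1225 + 0.0289 + 0.0400 + 0.0676 + 0.0004 = 0.2594
B_hort = 1 / 0.2594 = 3.8551
Σp_terrᵢ² = 0.26² + 0.06² + 0.17² + 0.25² + 0.26² = 0.0676 + 0.0036 + 0.0289 + 0.0625 + 0.0676 = 0.2302
B_terr = 1 / 0.2302 = 4.3440
Σp_pascᵢ² = 0.06² + 0.33² + 0.20² + 0.04² + 0.37² = 0.0036 + 0.1089 + 0.0400 + 0.0016 + 0.1369 = 0.2910
B_pasc = 1 / 0.2910 = 3.4364
Σp_lapiᵢ² = 0.18² + 0.31² + 0.18² + 0.16² + 0.17² = 0.0324 + 0.0961 + 0.0324 + 0.0256 + 0.0289 = 0.2154
B_lapi = 1 / 0.2154 = 4.6425
Ranking by B (broadest → narrowest): Bombus lapidarius (4.64) > Bombus terrestris (4.34) > Bombus hortorum (3.86) > Bombus pascuorum (3.44)

Bombus lapidarius > Bombus terrestris > Bombus hortorum > Bombus pascuorum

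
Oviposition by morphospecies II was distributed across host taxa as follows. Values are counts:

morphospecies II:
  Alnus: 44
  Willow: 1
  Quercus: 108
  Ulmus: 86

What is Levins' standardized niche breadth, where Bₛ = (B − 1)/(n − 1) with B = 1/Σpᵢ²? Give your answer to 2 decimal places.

0.57

Proportions for morphospecies II (n=239): 44/239=0.1841, 1/239=0.0042, 108/239=0.4519, 86/239=0.3598
Σpᵢ² = 0.1841² + 0.0042² + 0.4519² + 0.3598² = 0.033893 + 0.000018 + 0.204214 + 0.129456 = 0.367581
B = 1 / 0.367581 = 2.7205
Bₛ = (B − 1)/(n − 1) = (2.7205 − 1)/(4 − 1) = 1.7205/3 = 0.5735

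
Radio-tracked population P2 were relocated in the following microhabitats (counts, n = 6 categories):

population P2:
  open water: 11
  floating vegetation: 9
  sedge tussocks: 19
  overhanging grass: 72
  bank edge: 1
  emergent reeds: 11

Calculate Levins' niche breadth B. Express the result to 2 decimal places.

2.58

Proportions for population P2 (n=123): 11/123=0.0894, 9/123=0.0732, 19/123=0.1545, 72/123=0.5854, 1/123=0.0081, 11/123=0.0894
Σpᵢ² = 0.0894² + 0.0732² + 0.1545² + 0.5854² + 0.0081² + 0.0894² = 0.007992 + 0.005358 + 0.023870 + 0.342693 + 0.000066 + 0.007992 = 0.387971
B = 1 / 0.387971 = 2.5775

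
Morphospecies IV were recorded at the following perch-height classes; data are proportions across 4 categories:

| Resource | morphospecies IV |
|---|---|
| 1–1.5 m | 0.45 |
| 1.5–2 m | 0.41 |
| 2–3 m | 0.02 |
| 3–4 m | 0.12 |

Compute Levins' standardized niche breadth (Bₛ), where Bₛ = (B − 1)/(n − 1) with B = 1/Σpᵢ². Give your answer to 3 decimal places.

0.532

Σpᵢ² = 0.45² + 0.41² + 0.02² + 0.12² = 0.2025 + 0.1681 + 0.0004 + 0.0144 = 0.3854
B = 1 / 0.3854 = 2.59471
Bₛ = (B − 1)/(n − 1) = (2.59471 − 1)/(4 − 1) = 1.59471/3 = 0.53157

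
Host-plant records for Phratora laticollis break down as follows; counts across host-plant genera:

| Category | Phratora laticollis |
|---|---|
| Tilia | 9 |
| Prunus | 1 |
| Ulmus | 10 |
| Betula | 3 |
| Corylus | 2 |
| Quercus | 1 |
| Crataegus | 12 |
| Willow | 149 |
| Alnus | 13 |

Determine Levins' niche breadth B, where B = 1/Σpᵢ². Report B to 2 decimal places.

1.76

Proportions for Phratora laticollis (n=200): 9/200=0.0450, 1/200=0.0050, 10/200=0.0500, 3/200=0.0150, 2/200=0.0100, 1/200=0.0050, 12/200=0.0600, 149/200=0.7450, 13/200=0.0650
Σpᵢ² = 0.0450² + 0.0050² + 0.0500² + 0.0150² + 0.0100² + 0.0050² + 0.0600² + 0.7450² + 0.0650² = 0.002025 + 0.000025 + 0.002500 + 0.000225 + 0.000100 + 0.000025 + 0.003600 + 0.555025 + 0.004225 = 0.567750
B = 1 / 0.567750 = 1.7613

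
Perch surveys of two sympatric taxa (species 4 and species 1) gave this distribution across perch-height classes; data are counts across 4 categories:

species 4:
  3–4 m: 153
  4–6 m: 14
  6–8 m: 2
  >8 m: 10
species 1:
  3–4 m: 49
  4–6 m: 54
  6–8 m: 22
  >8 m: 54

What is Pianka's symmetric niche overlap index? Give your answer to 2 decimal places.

0.61

Proportions for species 4 (n=179): 153/179=0.8547, 14/179=0.0782, 2/179=0.0112, 10/179=0.0559
Proportions for species 1 (n=179): 49/179=0.2737, 54/179=0.3017, 22/179=0.1229, 54/179=0.3017
Σ p₁ᵢp₂ᵢ = 0.233931 + 0.023593 + 0.001376 + 0.016865 = 0.275765
Σp_1ᵢ² = 0.8547² + 0.0782² + 0.0112² + 0.0559² = 0.730512 + 0.006115 + 0.000125 + 0.003125 = 0.739877
Σp_2ᵢ² = 0.2737² + 0.3017² + 0.1229² + 0.3017² = 0.074912 + 0.091023 + 0.015104 + 0.091023 = 0.272062
O = 0.275765 / √(0.739877 × 0.272062) = 0.275765 / 0.4486562 = 0.6146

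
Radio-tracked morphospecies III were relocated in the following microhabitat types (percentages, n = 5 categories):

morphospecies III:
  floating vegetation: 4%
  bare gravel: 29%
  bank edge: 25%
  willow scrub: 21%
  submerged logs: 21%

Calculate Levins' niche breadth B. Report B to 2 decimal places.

4.23

Convert percentages to proportions (divide by 100).
Σpᵢ² = 0.04² + 0.29² + 0.25² + 0.21² + 0.21² = 0.0016 + 0.0841 + 0.0625 + 0.0441 + 0.0441 = 0.2364
B = 1 / 0.2364 = 4.2301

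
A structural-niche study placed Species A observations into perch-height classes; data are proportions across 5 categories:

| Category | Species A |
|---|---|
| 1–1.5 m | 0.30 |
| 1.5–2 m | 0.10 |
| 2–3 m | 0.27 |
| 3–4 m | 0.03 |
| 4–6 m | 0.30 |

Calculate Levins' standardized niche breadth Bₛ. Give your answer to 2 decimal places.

0.70

Σpᵢ² = 0.30² + 0.10² + 0.27² + 0.03² + 0.30² = 0.0900 + 0.0100 + 0.0729 + 0.0009 + 0.0900 = 0.2638
B = 1 / 0.2638 = 3.7908
Bₛ = (B − 1)/(n − 1) = (3.7908 − 1)/(5 − 1) = 2.7908/4 = 0.6977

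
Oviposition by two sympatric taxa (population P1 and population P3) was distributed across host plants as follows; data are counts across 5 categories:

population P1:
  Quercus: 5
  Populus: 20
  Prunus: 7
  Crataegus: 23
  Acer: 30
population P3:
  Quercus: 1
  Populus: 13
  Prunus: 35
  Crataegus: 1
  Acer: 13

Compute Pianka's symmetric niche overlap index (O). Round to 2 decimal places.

Proportions for population P1 (n=85): 5/85=0.0588, 20/85=0.2353, 7/85=0.0824, 23/85=0.2706, 30/85=0.3529
Proportions for population P3 (n=63): 1/63=0.0159, 13/63=0.2063, 35/63=0.5556, 1/63=0.0159, 13/63=0.2063
Σ p₁ᵢp₂ᵢ = 0.000935 + 0.048542 + 0.045781 + 0.004303 + 0.072803 = 0.172364
Σp_1ᵢ² = 0.0588² + 0.2353² + 0.0824² + 0.2706² + 0.3529² = 0.003457 + 0.055366 + 0.006790 + 0.073224 + 0.124538 = 0.263375
Σp_2ᵢ² = 0.0159² + 0.2063² + 0.5556² + 0.0159² + 0.2063² = 0.000253 + 0.042560 + 0.308691 + 0.000253 + 0.042560 = 0.394317
O = 0.172364 / √(0.263375 × 0.394317) = 0.172364 / 0.3222627 = 0.5349

0.53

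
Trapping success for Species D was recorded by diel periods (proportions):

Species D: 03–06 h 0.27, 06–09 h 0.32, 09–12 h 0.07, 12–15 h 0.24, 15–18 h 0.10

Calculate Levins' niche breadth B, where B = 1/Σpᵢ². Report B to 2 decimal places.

4.04

Σpᵢ² = 0.27² + 0.32² + 0.07² + 0.24² + 0.10² = 0.0729 + 0.1024 + 0.0049 + 0.0576 + 0.0100 = 0.2478
B = 1 / 0.2478 = 4.0355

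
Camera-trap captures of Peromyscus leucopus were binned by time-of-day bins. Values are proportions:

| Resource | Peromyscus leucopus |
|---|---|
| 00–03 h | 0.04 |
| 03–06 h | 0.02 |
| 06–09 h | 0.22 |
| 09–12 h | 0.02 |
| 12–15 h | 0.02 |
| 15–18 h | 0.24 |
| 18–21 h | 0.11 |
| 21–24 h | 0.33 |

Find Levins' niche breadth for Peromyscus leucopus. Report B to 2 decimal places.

Σpᵢ² = 0.04² + 0.02² + 0.22² + 0.02² + 0.02² + 0.24² + 0.11² + 0.33² = 0.0016 + 0.0004 + 0.0484 + 0.0004 + 0.0004 + 0.0576 + 0.0121 + 0.1089 = 0.2298
B = 1 / 0.2298 = 4.3516

4.35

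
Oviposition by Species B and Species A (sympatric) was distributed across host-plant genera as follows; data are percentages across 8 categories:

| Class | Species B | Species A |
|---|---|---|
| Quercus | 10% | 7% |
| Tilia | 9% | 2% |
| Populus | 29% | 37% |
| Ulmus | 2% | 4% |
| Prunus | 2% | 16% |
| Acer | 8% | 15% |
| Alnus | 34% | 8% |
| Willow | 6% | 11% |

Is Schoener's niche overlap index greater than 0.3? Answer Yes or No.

Yes

Convert percentages to proportions (divide by 100).
Σ|p₁ᵢ − p₂ᵢ| = 0.03 + 0.07 + 0.08 + 0.02 + 0.14 + 0.07 + 0.26 + 0.05 = 0.72
D = 1 − ½ × 0.72 = 1 − 0.360 = 0.6400
D = 0.6400 > 0.3 → Yes.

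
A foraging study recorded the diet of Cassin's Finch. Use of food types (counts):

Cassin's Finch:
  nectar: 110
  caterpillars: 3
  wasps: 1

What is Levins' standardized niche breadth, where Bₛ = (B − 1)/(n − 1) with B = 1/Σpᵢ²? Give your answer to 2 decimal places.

Proportions for Cassin's Finch (n=114): 110/114=0.9649, 3/114=0.0263, 1/114=0.0088
Σpᵢ² = 0.9649² + 0.0263² + 0.0088² = 0.931032 + 0.000692 + 0.000077 = 0.931801
B = 1 / 0.931801 = 1.0732
Bₛ = (B − 1)/(n − 1) = (1.0732 − 1)/(3 − 1) = 0.0732/2 = 0.0366

0.04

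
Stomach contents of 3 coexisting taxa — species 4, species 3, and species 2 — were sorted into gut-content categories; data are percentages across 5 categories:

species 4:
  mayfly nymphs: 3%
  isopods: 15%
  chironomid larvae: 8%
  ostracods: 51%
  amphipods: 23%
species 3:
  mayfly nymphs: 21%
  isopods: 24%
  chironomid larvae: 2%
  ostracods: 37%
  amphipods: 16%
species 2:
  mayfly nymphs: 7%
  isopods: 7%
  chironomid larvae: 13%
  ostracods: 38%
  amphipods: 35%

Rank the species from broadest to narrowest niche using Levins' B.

Convert percentages to proportions (divide by 100).
Σp_4ᵢ² = 0.03² + 0.15² + 0.08² + 0.51² + 0.23² = 0.0009 + 0.0225 + 0.0064 + 0.2601 + 0.0529 = 0.3428
B_4 = 1 / 0.3428 = 2.9172
Σp_3ᵢ² = 0.21² + 0.24² + 0.02² + 0.37² + 0.16² = 0.0441 + 0.0576 + 0.0004 + 0.1369 + 0.0256 = 0.2646
B_3 = 1 / 0.2646 = 3.7793
Σp_2ᵢ² = 0.07² + 0.07² + 0.13² + 0.38² + 0.35² = 0.0049 + 0.0049 + 0.0169 + 0.1444 + 0.1225 = 0.2936
B_2 = 1 / 0.2936 = 3.4060
Ranking by B (broadest → narrowest): species 3 (3.78) > species 2 (3.41) > species 4 (2.92)

species 3 > species 2 > species 4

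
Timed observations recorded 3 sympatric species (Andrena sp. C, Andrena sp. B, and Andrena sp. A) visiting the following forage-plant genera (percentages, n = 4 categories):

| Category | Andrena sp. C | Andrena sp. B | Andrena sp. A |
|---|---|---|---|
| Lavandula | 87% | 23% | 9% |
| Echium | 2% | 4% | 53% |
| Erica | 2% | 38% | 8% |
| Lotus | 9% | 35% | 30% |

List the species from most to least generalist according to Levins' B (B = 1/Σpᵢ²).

Convert percentages to proportions (divide by 100).
Σp_Cᵢ² = 0.87² + 0.02² + 0.02² + 0.09² = 0.7569 + 0.0004 + 0.0004 + 0.0081 = 0.7658
B_C = 1 / 0.7658 = 1.3058
Σp_Bᵢ² = 0.23² + 0.04² + 0.38² + 0.35² = 0.0529 + 0.0016 + 0.1444 + 0.1225 = 0.3214
B_B = 1 / 0.3214 = 3.1114
Σp_Aᵢ² = 0.09² + 0.53² + 0.08² + 0.30² = 0.0081 + 0.2809 + 0.0064 + 0.0900 = 0.3854
B_A = 1 / 0.3854 = 2.5947
Ranking by B (broadest → narrowest): Andrena sp. B (3.11) > Andrena sp. A (2.59) > Andrena sp. C (1.31)

Andrena sp. B > Andrena sp. A > Andrena sp. C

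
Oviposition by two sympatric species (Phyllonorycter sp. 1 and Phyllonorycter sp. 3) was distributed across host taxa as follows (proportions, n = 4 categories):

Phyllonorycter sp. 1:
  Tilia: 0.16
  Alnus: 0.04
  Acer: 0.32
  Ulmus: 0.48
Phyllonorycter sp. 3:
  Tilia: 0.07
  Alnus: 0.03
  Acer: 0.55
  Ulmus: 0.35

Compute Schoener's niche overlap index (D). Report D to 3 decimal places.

Σ|p₁ᵢ − p₂ᵢ| = 0.09 + 0.01 + 0.23 + 0.13 = 0.46
D = 1 − ½ × 0.46 = 1 − 0.230 = 0.77000

0.770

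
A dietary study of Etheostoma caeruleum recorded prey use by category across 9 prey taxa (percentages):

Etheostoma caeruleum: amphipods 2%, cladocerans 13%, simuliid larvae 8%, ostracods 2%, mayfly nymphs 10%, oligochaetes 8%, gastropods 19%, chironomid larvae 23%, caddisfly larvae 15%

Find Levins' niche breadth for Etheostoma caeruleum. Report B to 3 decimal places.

6.579

Convert percentages to proportions (divide by 100).
Σpᵢ² = 0.02² + 0.13² + 0.08² + 0.02² + 0.10² + 0.08² + 0.19² + 0.23² + 0.15² = 0.0004 + 0.0169 + 0.0064 + 0.0004 + 0.0100 + 0.0064 + 0.0361 + 0.0529 + 0.0225 = 0.1520
B = 1 / 0.1520 = 6.57895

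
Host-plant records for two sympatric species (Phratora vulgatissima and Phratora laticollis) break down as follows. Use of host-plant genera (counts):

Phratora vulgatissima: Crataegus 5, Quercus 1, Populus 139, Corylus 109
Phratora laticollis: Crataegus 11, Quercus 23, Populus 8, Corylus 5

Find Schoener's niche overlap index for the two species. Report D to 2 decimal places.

Proportions for Phratora vulgatissima (n=254): 5/254=0.0197, 1/254=0.0039, 139/254=0.5472, 109/254=0.4291
Proportions for Phratora laticollis (n=47): 11/47=0.2340, 23/47=0.4894, 8/47=0.1702, 5/47=0.1064
Σ|p₁ᵢ − p₂ᵢ| = 0.2143 + 0.4855 + 0.3770 + 0.3227 = 1.3995
D = 1 − ½ × 1.3995 = 1 − 0.69975 = 0.30025

0.30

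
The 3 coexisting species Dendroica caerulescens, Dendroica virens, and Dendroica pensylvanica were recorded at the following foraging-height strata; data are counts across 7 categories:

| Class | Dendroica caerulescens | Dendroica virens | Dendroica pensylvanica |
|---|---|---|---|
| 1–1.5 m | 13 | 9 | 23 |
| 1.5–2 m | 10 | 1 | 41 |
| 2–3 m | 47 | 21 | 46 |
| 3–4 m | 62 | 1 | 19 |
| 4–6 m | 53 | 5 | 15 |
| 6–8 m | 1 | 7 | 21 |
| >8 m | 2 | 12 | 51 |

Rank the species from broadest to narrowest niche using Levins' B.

Dendroica pensylvanica > Dendroica virens > Dendroica caerulescens

Proportions for Dendroica caerulescens (n=188): 13/188=0.0691, 10/188=0.0532, 47/188=0.2500, 62/188=0.3298, 53/188=0.2819, 1/188=0.0053, 2/188=0.0106
Proportions for Dendroica virens (n=56): 9/56=0.1607, 1/56=0.0179, 21/56=0.3750, 1/56=0.0179, 5/56=0.0893, 7/56=0.1250, 12/56=0.2143
Proportions for Dendroica pensylvanica (n=216): 23/216=0.1065, 41/216=0.1898, 46/216=0.2130, 19/216=0.0880, 15/216=0.0694, 21/216=0.0972, 51/216=0.2361
Σp_caerᵢ² = 0.0691² + 0.0532² + 0.2500² + 0.3298² + 0.2819² + 0.0053² + 0.0106² = 0.004775 + 0.002830 + 0.062500 + 0.108768 + 0.079468 + 0.000028 + 0.000112 = 0.258481
B_caer = 1 / 0.258481 = 3.8688
Σp_vireᵢ² = 0.1607² + 0.0179² + 0.3750² + 0.0179² + 0.0893² + 0.1250² + 0.2143² = 0.025824 + 0.000320 + 0.140625 + 0.000320 + 0.007974 + 0.015625 + 0.045924 = 0.236612
B_vire = 1 / 0.236612 = 4.2263
Σp_pensᵢ² = 0.1065² + 0.1898² + 0.2130² + 0.0880² + 0.0694² + 0.0972² + 0.2361² = 0.011342 + 0.036024 + 0.045369 + 0.007744 + 0.004816 + 0.009448 + 0.055743 = 0.170486
B_pens = 1 / 0.170486 = 5.8656
Ranking by B (broadest → narrowest): Dendroica pensylvanica (5.87) > Dendroica virens (4.23) > Dendroica caerulescens (3.87)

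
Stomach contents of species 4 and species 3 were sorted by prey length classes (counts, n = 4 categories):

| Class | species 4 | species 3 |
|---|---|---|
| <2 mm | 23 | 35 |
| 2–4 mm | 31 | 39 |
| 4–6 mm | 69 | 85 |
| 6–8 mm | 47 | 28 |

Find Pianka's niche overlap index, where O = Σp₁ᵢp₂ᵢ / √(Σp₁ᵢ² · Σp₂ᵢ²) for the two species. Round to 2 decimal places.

0.96

Proportions for species 4 (n=170): 23/170=0.1353, 31/170=0.1824, 69/170=0.4059, 47/170=0.2765
Proportions for species 3 (n=187): 35/187=0.1872, 39/187=0.2086, 85/187=0.4545, 28/187=0.1497
Σ p₁ᵢp₂ᵢ = 0.025328 + 0.038049 + 0.184482 + 0.041392 = 0.289251
Σp_1ᵢ² = 0.1353² + 0.1824² + 0.4059² + 0.2765² = 0.018306 + 0.033270 + 0.164755 + 0.076452 = 0.292783
Σp_2ᵢ² = 0.1872² + 0.2086² + 0.4545² + 0.1497² = 0.035044 + 0.043514 + 0.206570 + 0.022410 = 0.307538
O = 0.289251 / √(0.292783 × 0.307538) = 0.289251 / 0.3000698 = 0.9639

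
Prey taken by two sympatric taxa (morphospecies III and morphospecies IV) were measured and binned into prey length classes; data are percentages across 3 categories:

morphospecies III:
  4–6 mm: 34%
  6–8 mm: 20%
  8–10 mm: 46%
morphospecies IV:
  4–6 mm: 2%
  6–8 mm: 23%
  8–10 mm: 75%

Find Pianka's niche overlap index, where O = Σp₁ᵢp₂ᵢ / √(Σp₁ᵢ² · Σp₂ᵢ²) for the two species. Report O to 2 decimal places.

Convert percentages to proportions (divide by 100).
Σ p₁ᵢp₂ᵢ = 0.0068 + 0.0460 + 0.3450 = 0.3978
Σp_1ᵢ² = 0.34² + 0.20² + 0.46² = 0.1156 + 0.0400 + 0.2116 = 0.3672
Σp_2ᵢ² = 0.02² + 0.23² + 0.75² = 0.0004 + 0.0529 + 0.5625 = 0.6158
O = 0.3978 / √(0.3672 × 0.6158) = 0.3978 / 0.47552 = 0.8366

0.84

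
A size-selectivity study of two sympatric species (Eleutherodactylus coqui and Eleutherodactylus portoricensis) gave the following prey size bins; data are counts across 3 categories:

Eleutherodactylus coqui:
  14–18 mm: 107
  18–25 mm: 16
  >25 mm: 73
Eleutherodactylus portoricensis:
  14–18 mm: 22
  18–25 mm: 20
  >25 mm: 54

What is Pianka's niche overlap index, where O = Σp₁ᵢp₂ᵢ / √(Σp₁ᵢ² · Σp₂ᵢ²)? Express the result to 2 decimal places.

0.82

Proportions for Eleutherodactylus coqui (n=196): 107/196=0.5459, 16/196=0.0816, 73/196=0.3724
Proportions for Eleutherodactylus portoricensis (n=96): 22/96=0.2292, 20/96=0.2083, 54/96=0.5625
Σ p₁ᵢp₂ᵢ = 0.125120 + 0.016997 + 0.209475 = 0.351592
Σp_1ᵢ² = 0.5459² + 0.0816² + 0.3724² = 0.298007 + 0.006659 + 0.138682 = 0.443348
Σp_2ᵢ² = 0.2292² + 0.2083² + 0.5625² = 0.052533 + 0.043389 + 0.316406 = 0.412328
O = 0.351592 / √(0.443348 × 0.412328) = 0.351592 / 0.4275568 = 0.8223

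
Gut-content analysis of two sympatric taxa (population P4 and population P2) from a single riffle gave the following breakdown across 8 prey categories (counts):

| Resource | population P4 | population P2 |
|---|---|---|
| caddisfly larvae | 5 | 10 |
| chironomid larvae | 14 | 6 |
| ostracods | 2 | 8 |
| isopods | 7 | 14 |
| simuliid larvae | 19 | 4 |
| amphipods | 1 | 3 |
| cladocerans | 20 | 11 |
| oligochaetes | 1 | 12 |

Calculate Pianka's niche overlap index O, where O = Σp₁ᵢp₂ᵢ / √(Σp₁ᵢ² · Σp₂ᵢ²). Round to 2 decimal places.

0.66

Proportions for population P4 (n=69): 5/69=0.0725, 14/69=0.2029, 2/69=0.0290, 7/69=0.1014, 19/69=0.2754, 1/69=0.0145, 20/69=0.2899, 1/69=0.0145
Proportions for population P2 (n=68): 10/68=0.1471, 6/68=0.0882, 8/68=0.1176, 14/68=0.2059, 4/68=0.0588, 3/68=0.0441, 11/68=0.1618, 12/68=0.1765
Σ p₁ᵢp₂ᵢ = 0.010665 + 0.017896 + 0.003410 + 0.020878 + 0.016194 + 0.000639 + 0.046906 + 0.002559 = 0.119147
Σp_1ᵢ² = 0.0725² + 0.2029² + 0.0290² + 0.1014² + 0.2754² + 0.0145² + 0.2899² + 0.0145² = 0.005256 + 0.041168 + 0.000841 + 0.010282 + 0.075845 + 0.000210 + 0.084042 + 0.000210 = 0.217854
Σp_2ᵢ² = 0.1471² + 0.0882² + 0.1176² + 0.2059² + 0.0588² + 0.0441² + 0.1618² + 0.1765² = 0.021638 + 0.007779 + 0.013830 + 0.042395 + 0.003457 + 0.001945 + 0.026179 + 0.031152 = 0.148375
O = 0.119147 / √(0.217854 × 0.148375) = 0.119147 / 0.1797890 = 0.6627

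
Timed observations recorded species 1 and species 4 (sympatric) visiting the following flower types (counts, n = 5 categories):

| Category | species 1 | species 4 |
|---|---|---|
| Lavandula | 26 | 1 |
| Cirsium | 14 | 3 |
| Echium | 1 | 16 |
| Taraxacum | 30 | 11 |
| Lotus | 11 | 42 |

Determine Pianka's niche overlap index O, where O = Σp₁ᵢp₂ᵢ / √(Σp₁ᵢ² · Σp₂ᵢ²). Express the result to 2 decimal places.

Proportions for species 1 (n=82): 26/82=0.3171, 14/82=0.1707, 1/82=0.0122, 30/82=0.3659, 11/82=0.1341
Proportions for species 4 (n=73): 1/73=0.0137, 3/73=0.0411, 16/73=0.2192, 11/73=0.1507, 42/73=0.5753
Σ p₁ᵢp₂ᵢ = 0.004344 + 0.007016 + 0.002674 + 0.055141 + 0.077148 = 0.146323
Σp_1ᵢ² = 0.3171² + 0.1707² + 0.0122² + 0.3659² + 0.1341² = 0.100552 + 0.029138 + 0.000149 + 0.133883 + 0.017983 = 0.281705
Σp_2ᵢ² = 0.0137² + 0.0411² + 0.2192² + 0.1507² + 0.5753² = 0.000188 + 0.001689 + 0.048049 + 0.022710 + 0.330970 = 0.403606
O = 0.146323 / √(0.281705 × 0.403606) = 0.146323 / 0.3371911 = 0.4339

0.43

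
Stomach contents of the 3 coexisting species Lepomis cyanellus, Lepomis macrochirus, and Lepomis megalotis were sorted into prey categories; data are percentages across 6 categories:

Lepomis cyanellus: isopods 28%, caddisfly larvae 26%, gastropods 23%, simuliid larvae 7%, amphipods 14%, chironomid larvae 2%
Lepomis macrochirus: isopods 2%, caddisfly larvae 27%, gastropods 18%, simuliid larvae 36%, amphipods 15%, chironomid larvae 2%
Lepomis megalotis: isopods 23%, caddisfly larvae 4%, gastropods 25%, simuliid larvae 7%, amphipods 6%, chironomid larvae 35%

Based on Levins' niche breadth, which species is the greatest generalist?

Lepomis cyanellus

Convert percentages to proportions (divide by 100).
Σp_cyanᵢ² = 0.28² + 0.26² + 0.23² + 0.07² + 0.14² + 0.02² = 0.0784 + 0.0676 + 0.0529 + 0.0049 + 0.0196 + 0.0004 = 0.2238
B_cyan = 1 / 0.2238 = 4.4683
Σp_macrᵢ² = 0.02² + 0.27² + 0.18² + 0.36² + 0.15² + 0.02² = 0.0004 + 0.0729 + 0.0324 + 0.1296 + 0.0225 + 0.0004 = 0.2582
B_macr = 1 / 0.2582 = 3.8730
Σp_megaᵢ² = 0.23² + 0.04² + 0.25² + 0.07² + 0.06² + 0.35² = 0.0529 + 0.0016 + 0.0625 + 0.0049 + 0.0036 + 0.1225 = 0.2480
B_mega = 1 / 0.2480 = 4.0323
Highest B → broadest niche (most generalist): Lepomis cyanellus (B = 4.47).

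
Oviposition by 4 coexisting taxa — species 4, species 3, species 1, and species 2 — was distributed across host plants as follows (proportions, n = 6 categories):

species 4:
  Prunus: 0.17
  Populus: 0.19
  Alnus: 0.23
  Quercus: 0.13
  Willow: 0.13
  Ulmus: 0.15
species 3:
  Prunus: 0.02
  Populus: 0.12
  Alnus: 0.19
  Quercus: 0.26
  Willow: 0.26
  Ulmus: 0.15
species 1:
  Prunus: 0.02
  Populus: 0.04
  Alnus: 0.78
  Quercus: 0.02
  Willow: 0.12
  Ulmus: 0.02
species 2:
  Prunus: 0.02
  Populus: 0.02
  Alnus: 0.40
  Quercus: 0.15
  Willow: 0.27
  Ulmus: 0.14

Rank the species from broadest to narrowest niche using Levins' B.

species 4 > species 3 > species 2 > species 1

Σp_4ᵢ² = 0.17² + 0.19² + 0.23² + 0.13² + 0.13² + 0.15² = 0.0289 + 0.0361 + 0.0529 + 0.0169 + 0.0169 + 0.0225 = 0.1742
B_4 = 1 / 0.1742 = 5.7405
Σp_3ᵢ² = 0.02² + 0.12² + 0.19² + 0.26² + 0.26² + 0.15² = 0.0004 + 0.0144 + 0.0361 + 0.0676 + 0.0676 + 0.0225 = 0.2086
B_3 = 1 / 0.2086 = 4.7939
Σp_1ᵢ² = 0.02² + 0.04² + 0.78² + 0.02² + 0.12² + 0.02² = 0.0004 + 0.0016 + 0.6084 + 0.0004 + 0.0144 + 0.0004 = 0.6256
B_1 = 1 / 0.6256 = 1.5985
Σp_2ᵢ² = 0.02² + 0.02² + 0.40² + 0.15² + 0.27² + 0.14² = 0.0004 + 0.0004 + 0.1600 + 0.0225 + 0.0729 + 0.0196 = 0.2758
B_2 = 1 / 0.2758 = 3.6258
Ranking by B (broadest → narrowest): species 4 (5.74) > species 3 (4.79) > species 2 (3.63) > species 1 (1.60)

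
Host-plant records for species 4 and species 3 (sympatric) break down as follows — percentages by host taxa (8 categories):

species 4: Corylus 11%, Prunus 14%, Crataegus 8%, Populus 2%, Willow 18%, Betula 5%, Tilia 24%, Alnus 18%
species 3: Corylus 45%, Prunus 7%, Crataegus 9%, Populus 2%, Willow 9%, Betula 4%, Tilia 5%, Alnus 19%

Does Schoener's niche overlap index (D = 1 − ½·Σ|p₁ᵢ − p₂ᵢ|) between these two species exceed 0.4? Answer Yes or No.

Convert percentages to proportions (divide by 100).
Σ|p₁ᵢ − p₂ᵢ| = 0.34 + 0.07 + 0.01 + 0.00 + 0.09 + 0.01 + 0.19 + 0.01 = 0.72
D = 1 − ½ × 0.72 = 1 − 0.360 = 0.6400
D = 0.6400 > 0.4 → Yes.

Yes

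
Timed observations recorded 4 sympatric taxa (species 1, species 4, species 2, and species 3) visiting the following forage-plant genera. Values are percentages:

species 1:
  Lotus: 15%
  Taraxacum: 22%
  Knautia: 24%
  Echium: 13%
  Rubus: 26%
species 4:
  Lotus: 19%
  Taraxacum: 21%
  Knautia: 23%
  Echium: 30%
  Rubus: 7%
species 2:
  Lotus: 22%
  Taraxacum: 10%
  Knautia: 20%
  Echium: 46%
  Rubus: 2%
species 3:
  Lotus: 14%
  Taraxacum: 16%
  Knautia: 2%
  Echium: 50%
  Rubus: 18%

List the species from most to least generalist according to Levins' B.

species 1 > species 4 > species 2 > species 3

Convert percentages to proportions (divide by 100).
Σp_1ᵢ² = 0.15² + 0.22² + 0.24² + 0.13² + 0.26² = 0.0225 + 0.0484 + 0.0576 + 0.0169 + 0.0676 = 0.2130
B_1 = 1 / 0.2130 = 4.6948
Σp_4ᵢ² = 0.19² + 0.21² + 0.23² + 0.30² + 0.07² = 0.0361 + 0.0441 + 0.0529 + 0.0900 + 0.0049 = 0.2280
B_4 = 1 / 0.2280 = 4.3860
Σp_2ᵢ² = 0.22² + 0.10² + 0.20² + 0.46² + 0.02² = 0.0484 + 0.0100 + 0.0400 + 0.2116 + 0.0004 = 0.3104
B_2 = 1 / 0.3104 = 3.2216
Σp_3ᵢ² = 0.14² + 0.16² + 0.02² + 0.50² + 0.18² = 0.0196 + 0.0256 + 0.0004 + 0.2500 + 0.0324 = 0.3280
B_3 = 1 / 0.3280 = 3.0488
Ranking by B (broadest → narrowest): species 1 (4.69) > species 4 (4.39) > species 2 (3.22) > species 3 (3.05)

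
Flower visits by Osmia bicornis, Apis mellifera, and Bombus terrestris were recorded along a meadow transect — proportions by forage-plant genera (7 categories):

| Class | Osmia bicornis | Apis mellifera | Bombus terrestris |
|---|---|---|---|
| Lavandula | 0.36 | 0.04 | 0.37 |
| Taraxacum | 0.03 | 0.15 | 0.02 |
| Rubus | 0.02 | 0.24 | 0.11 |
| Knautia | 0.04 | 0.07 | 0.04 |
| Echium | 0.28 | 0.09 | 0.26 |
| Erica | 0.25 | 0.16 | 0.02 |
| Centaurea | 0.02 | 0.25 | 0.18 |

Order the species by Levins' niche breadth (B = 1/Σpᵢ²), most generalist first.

Σp_bicoᵢ² = 0.36² + 0.03² + 0.02² + 0.04² + 0.28² + 0.25² + 0.02² = 0.1296 + 0.0009 + 0.0004 + 0.0016 + 0.0784 + 0.0625 + 0.0004 = 0.2738
B_bico = 1 / 0.2738 = 3.6523
Σp_mellᵢ² = 0.04² + 0.15² + 0.24² + 0.07² + 0.09² + 0.16² + 0.25² = 0.0016 + 0.0225 + 0.0576 + 0.0049 + 0.0081 + 0.0256 + 0.0625 = 0.1828
B_mell = 1 / 0.1828 = 5.4705
Σp_terrᵢ² = 0.37² + 0.02² + 0.11² + 0.04² + 0.26² + 0.02² + 0.18² = 0.1369 + 0.0004 + 0.0121 + 0.0016 + 0.0676 + 0.0004 + 0.0324 = 0.2514
B_terr = 1 / 0.2514 = 3.9777
Ranking by B (broadest → narrowest): Apis mellifera (5.47) > Bombus terrestris (3.98) > Osmia bicornis (3.65)

Apis mellifera > Bombus terrestris > Osmia bicornis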